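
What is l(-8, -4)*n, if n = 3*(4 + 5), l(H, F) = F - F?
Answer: 0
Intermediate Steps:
l(H, F) = 0
n = 27 (n = 3*9 = 27)
l(-8, -4)*n = 0*27 = 0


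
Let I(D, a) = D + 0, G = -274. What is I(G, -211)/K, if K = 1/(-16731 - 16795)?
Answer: 9186124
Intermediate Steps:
I(D, a) = D
K = -1/33526 (K = 1/(-33526) = -1/33526 ≈ -2.9828e-5)
I(G, -211)/K = -274/(-1/33526) = -274*(-33526) = 9186124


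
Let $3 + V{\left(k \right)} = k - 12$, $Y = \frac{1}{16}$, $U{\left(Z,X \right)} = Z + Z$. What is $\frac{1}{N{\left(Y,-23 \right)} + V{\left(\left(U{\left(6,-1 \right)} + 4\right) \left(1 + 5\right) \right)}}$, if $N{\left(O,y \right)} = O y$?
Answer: $\frac{16}{1273} \approx 0.012569$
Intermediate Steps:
$U{\left(Z,X \right)} = 2 Z$
$Y = \frac{1}{16} \approx 0.0625$
$V{\left(k \right)} = -15 + k$ ($V{\left(k \right)} = -3 + \left(k - 12\right) = -3 + \left(-12 + k\right) = -15 + k$)
$\frac{1}{N{\left(Y,-23 \right)} + V{\left(\left(U{\left(6,-1 \right)} + 4\right) \left(1 + 5\right) \right)}} = \frac{1}{\frac{1}{16} \left(-23\right) - \left(15 - \left(2 \cdot 6 + 4\right) \left(1 + 5\right)\right)} = \frac{1}{- \frac{23}{16} - \left(15 - \left(12 + 4\right) 6\right)} = \frac{1}{- \frac{23}{16} + \left(-15 + 16 \cdot 6\right)} = \frac{1}{- \frac{23}{16} + \left(-15 + 96\right)} = \frac{1}{- \frac{23}{16} + 81} = \frac{1}{\frac{1273}{16}} = \frac{16}{1273}$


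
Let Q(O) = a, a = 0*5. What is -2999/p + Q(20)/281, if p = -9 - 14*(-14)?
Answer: -2999/187 ≈ -16.037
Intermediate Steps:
a = 0
Q(O) = 0
p = 187 (p = -9 + 196 = 187)
-2999/p + Q(20)/281 = -2999/187 + 0/281 = -2999*1/187 + 0*(1/281) = -2999/187 + 0 = -2999/187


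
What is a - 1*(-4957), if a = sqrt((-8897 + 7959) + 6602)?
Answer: 4957 + 4*sqrt(354) ≈ 5032.3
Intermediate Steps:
a = 4*sqrt(354) (a = sqrt(-938 + 6602) = sqrt(5664) = 4*sqrt(354) ≈ 75.260)
a - 1*(-4957) = 4*sqrt(354) - 1*(-4957) = 4*sqrt(354) + 4957 = 4957 + 4*sqrt(354)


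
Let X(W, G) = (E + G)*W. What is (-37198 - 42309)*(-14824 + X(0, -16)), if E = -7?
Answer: 1178611768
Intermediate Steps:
X(W, G) = W*(-7 + G) (X(W, G) = (-7 + G)*W = W*(-7 + G))
(-37198 - 42309)*(-14824 + X(0, -16)) = (-37198 - 42309)*(-14824 + 0*(-7 - 16)) = -79507*(-14824 + 0*(-23)) = -79507*(-14824 + 0) = -79507*(-14824) = 1178611768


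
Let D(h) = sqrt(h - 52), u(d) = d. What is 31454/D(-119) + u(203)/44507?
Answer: 203/44507 - 31454*I*sqrt(19)/57 ≈ 0.0045611 - 2405.3*I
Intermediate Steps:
D(h) = sqrt(-52 + h)
31454/D(-119) + u(203)/44507 = 31454/(sqrt(-52 - 119)) + 203/44507 = 31454/(sqrt(-171)) + 203*(1/44507) = 31454/((3*I*sqrt(19))) + 203/44507 = 31454*(-I*sqrt(19)/57) + 203/44507 = -31454*I*sqrt(19)/57 + 203/44507 = 203/44507 - 31454*I*sqrt(19)/57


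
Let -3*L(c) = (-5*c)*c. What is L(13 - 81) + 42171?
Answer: 149633/3 ≈ 49878.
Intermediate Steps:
L(c) = 5*c²/3 (L(c) = -(-5*c)*c/3 = -(-5)*c²/3 = 5*c²/3)
L(13 - 81) + 42171 = 5*(13 - 81)²/3 + 42171 = (5/3)*(-68)² + 42171 = (5/3)*4624 + 42171 = 23120/3 + 42171 = 149633/3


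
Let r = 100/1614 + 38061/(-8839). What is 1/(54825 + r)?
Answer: 7133073/391040453948 ≈ 1.8241e-5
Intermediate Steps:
r = -30273277/7133073 (r = 100*(1/1614) + 38061*(-1/8839) = 50/807 - 38061/8839 = -30273277/7133073 ≈ -4.2441)
1/(54825 + r) = 1/(54825 - 30273277/7133073) = 1/(391040453948/7133073) = 7133073/391040453948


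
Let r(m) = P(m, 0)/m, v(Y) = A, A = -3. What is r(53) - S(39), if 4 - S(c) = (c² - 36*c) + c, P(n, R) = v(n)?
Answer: 8053/53 ≈ 151.94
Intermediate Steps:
v(Y) = -3
P(n, R) = -3
S(c) = 4 - c² + 35*c (S(c) = 4 - ((c² - 36*c) + c) = 4 - (c² - 35*c) = 4 + (-c² + 35*c) = 4 - c² + 35*c)
r(m) = -3/m
r(53) - S(39) = -3/53 - (4 - 1*39² + 35*39) = -3*1/53 - (4 - 1*1521 + 1365) = -3/53 - (4 - 1521 + 1365) = -3/53 - 1*(-152) = -3/53 + 152 = 8053/53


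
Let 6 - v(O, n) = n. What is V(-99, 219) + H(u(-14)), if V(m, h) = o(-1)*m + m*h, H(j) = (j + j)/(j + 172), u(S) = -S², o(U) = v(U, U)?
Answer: -67073/3 ≈ -22358.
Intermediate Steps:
v(O, n) = 6 - n
o(U) = 6 - U
H(j) = 2*j/(172 + j) (H(j) = (2*j)/(172 + j) = 2*j/(172 + j))
V(m, h) = 7*m + h*m (V(m, h) = (6 - 1*(-1))*m + m*h = (6 + 1)*m + h*m = 7*m + h*m)
V(-99, 219) + H(u(-14)) = -99*(7 + 219) + 2*(-1*(-14)²)/(172 - 1*(-14)²) = -99*226 + 2*(-1*196)/(172 - 1*196) = -22374 + 2*(-196)/(172 - 196) = -22374 + 2*(-196)/(-24) = -22374 + 2*(-196)*(-1/24) = -22374 + 49/3 = -67073/3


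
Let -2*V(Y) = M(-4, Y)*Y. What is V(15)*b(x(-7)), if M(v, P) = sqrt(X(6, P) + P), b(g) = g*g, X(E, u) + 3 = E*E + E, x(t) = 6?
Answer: -810*sqrt(6) ≈ -1984.1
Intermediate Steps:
X(E, u) = -3 + E + E**2 (X(E, u) = -3 + (E*E + E) = -3 + (E**2 + E) = -3 + (E + E**2) = -3 + E + E**2)
b(g) = g**2
M(v, P) = sqrt(39 + P) (M(v, P) = sqrt((-3 + 6 + 6**2) + P) = sqrt((-3 + 6 + 36) + P) = sqrt(39 + P))
V(Y) = -Y*sqrt(39 + Y)/2 (V(Y) = -sqrt(39 + Y)*Y/2 = -Y*sqrt(39 + Y)/2)
V(15)*b(x(-7)) = -1/2*15*sqrt(39 + 15)*6**2 = -1/2*15*sqrt(54)*36 = -1/2*15*3*sqrt(6)*36 = -45*sqrt(6)/2*36 = -810*sqrt(6)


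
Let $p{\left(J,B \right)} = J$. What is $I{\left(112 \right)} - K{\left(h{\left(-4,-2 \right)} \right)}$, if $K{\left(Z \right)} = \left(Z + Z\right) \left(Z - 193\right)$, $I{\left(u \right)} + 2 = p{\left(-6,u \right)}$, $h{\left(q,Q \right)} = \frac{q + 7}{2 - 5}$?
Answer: $-396$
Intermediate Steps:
$h{\left(q,Q \right)} = - \frac{7}{3} - \frac{q}{3}$ ($h{\left(q,Q \right)} = \frac{7 + q}{-3} = \left(7 + q\right) \left(- \frac{1}{3}\right) = - \frac{7}{3} - \frac{q}{3}$)
$I{\left(u \right)} = -8$ ($I{\left(u \right)} = -2 - 6 = -8$)
$K{\left(Z \right)} = 2 Z \left(-193 + Z\right)$
$I{\left(112 \right)} - K{\left(h{\left(-4,-2 \right)} \right)} = -8 - 2 \left(- \frac{7}{3} - - \frac{4}{3}\right) \left(-193 - 1\right) = -8 - 2 \left(- \frac{7}{3} + \frac{4}{3}\right) \left(-193 + \left(- \frac{7}{3} + \frac{4}{3}\right)\right) = -8 - 2 \left(-1\right) \left(-193 - 1\right) = -8 - 2 \left(-1\right) \left(-194\right) = -8 - 388 = -396$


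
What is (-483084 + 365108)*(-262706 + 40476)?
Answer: 26217806480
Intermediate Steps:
(-483084 + 365108)*(-262706 + 40476) = -117976*(-222230) = 26217806480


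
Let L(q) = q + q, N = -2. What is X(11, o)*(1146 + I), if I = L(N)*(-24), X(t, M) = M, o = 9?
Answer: 11178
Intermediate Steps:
L(q) = 2*q
I = 96 (I = (2*(-2))*(-24) = -4*(-24) = 96)
X(11, o)*(1146 + I) = 9*(1146 + 96) = 9*1242 = 11178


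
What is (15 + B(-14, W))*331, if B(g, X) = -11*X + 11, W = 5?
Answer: -9599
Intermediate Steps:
B(g, X) = 11 - 11*X
(15 + B(-14, W))*331 = (15 + (11 - 11*5))*331 = (15 + (11 - 55))*331 = (15 - 44)*331 = -29*331 = -9599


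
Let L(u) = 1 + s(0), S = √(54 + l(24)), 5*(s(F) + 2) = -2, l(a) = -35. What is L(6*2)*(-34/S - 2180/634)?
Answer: 1526/317 + 238*√19/95 ≈ 15.734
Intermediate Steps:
s(F) = -12/5 (s(F) = -2 + (⅕)*(-2) = -2 - ⅖ = -12/5)
S = √19 (S = √(54 - 35) = √19 ≈ 4.3589)
L(u) = -7/5 (L(u) = 1 - 12/5 = -7/5)
L(6*2)*(-34/S - 2180/634) = -7*(-34*√19/19 - 2180/634)/5 = -7*(-34*√19/19 - 2180*1/634)/5 = -7*(-34*√19/19 - 1090/317)/5 = -7*(-1090/317 - 34*√19/19)/5 = 1526/317 + 238*√19/95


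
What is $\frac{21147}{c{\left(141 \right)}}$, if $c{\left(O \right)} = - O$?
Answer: $- \frac{7049}{47} \approx -149.98$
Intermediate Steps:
$\frac{21147}{c{\left(141 \right)}} = \frac{21147}{\left(-1\right) 141} = \frac{21147}{-141} = 21147 \left(- \frac{1}{141}\right) = - \frac{7049}{47}$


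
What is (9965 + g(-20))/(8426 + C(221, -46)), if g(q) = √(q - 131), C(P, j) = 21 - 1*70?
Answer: 9965/8377 + I*√151/8377 ≈ 1.1896 + 0.0014669*I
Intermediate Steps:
C(P, j) = -49 (C(P, j) = 21 - 70 = -49)
g(q) = √(-131 + q)
(9965 + g(-20))/(8426 + C(221, -46)) = (9965 + √(-131 - 20))/(8426 - 49) = (9965 + √(-151))/8377 = (9965 + I*√151)*(1/8377) = 9965/8377 + I*√151/8377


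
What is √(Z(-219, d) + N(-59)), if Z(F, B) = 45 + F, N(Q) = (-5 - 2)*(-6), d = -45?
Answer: 2*I*√33 ≈ 11.489*I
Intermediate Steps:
N(Q) = 42 (N(Q) = -7*(-6) = 42)
√(Z(-219, d) + N(-59)) = √((45 - 219) + 42) = √(-174 + 42) = √(-132) = 2*I*√33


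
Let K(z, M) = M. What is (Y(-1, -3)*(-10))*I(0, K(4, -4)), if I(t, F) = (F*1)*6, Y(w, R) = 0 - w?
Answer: 240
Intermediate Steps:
Y(w, R) = -w
I(t, F) = 6*F (I(t, F) = F*6 = 6*F)
(Y(-1, -3)*(-10))*I(0, K(4, -4)) = (-1*(-1)*(-10))*(6*(-4)) = (1*(-10))*(-24) = -10*(-24) = 240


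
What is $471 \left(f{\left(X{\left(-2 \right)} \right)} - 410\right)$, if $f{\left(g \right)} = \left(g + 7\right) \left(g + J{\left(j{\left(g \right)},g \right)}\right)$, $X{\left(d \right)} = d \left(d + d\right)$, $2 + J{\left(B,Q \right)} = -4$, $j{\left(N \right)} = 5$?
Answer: $-178980$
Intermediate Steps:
$J{\left(B,Q \right)} = -6$ ($J{\left(B,Q \right)} = -2 - 4 = -6$)
$X{\left(d \right)} = 2 d^{2}$ ($X{\left(d \right)} = d 2 d = 2 d^{2}$)
$f{\left(g \right)} = \left(-6 + g\right) \left(7 + g\right)$ ($f{\left(g \right)} = \left(g + 7\right) \left(g - 6\right) = \left(7 + g\right) \left(-6 + g\right) = \left(-6 + g\right) \left(7 + g\right)$)
$471 \left(f{\left(X{\left(-2 \right)} \right)} - 410\right) = 471 \left(\left(-42 + 2 \left(-2\right)^{2} + \left(2 \left(-2\right)^{2}\right)^{2}\right) - 410\right) = 471 \left(\left(-42 + 2 \cdot 4 + \left(2 \cdot 4\right)^{2}\right) - 410\right) = 471 \left(\left(-42 + 8 + 8^{2}\right) - 410\right) = 471 \left(\left(-42 + 8 + 64\right) - 410\right) = 471 \left(30 - 410\right) = 471 \left(-380\right) = -178980$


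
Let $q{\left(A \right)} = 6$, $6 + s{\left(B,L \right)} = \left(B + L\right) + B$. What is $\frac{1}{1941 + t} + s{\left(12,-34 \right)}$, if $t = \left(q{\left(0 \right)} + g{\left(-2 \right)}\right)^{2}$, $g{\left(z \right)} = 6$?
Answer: $- \frac{33359}{2085} \approx -16.0$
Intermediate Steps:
$s{\left(B,L \right)} = -6 + L + 2 B$ ($s{\left(B,L \right)} = -6 + \left(\left(B + L\right) + B\right) = -6 + \left(L + 2 B\right) = -6 + L + 2 B$)
$t = 144$ ($t = \left(6 + 6\right)^{2} = 12^{2} = 144$)
$\frac{1}{1941 + t} + s{\left(12,-34 \right)} = \frac{1}{1941 + 144} - 16 = \frac{1}{2085} - 16 = - \frac{33359}{2085}$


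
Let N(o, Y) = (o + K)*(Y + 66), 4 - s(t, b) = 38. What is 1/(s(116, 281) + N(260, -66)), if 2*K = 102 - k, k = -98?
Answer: -1/34 ≈ -0.029412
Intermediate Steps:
s(t, b) = -34 (s(t, b) = 4 - 1*38 = 4 - 38 = -34)
K = 100 (K = (102 - 1*(-98))/2 = (102 + 98)/2 = (½)*200 = 100)
N(o, Y) = (66 + Y)*(100 + o) (N(o, Y) = (o + 100)*(Y + 66) = (100 + o)*(66 + Y) = (66 + Y)*(100 + o))
1/(s(116, 281) + N(260, -66)) = 1/(-34 + (6600 + 66*260 + 100*(-66) - 66*260)) = 1/(-34 + (6600 + 17160 - 6600 - 17160)) = 1/(-34 + 0) = 1/(-34) = -1/34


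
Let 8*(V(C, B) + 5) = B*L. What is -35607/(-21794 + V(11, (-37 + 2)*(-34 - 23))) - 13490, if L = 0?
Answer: -294032903/21799 ≈ -13488.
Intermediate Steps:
V(C, B) = -5 (V(C, B) = -5 + (B*0)/8 = -5 + (1/8)*0 = -5 + 0 = -5)
-35607/(-21794 + V(11, (-37 + 2)*(-34 - 23))) - 13490 = -35607/(-21794 - 5) - 13490 = -35607/(-21799) - 13490 = -35607*(-1/21799) - 13490 = 35607/21799 - 13490 = -294032903/21799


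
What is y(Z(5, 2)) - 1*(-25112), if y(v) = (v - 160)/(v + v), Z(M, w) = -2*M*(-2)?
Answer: 50217/2 ≈ 25109.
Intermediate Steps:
Z(M, w) = 4*M
y(v) = (-160 + v)/(2*v) (y(v) = (-160 + v)/((2*v)) = (-160 + v)*(1/(2*v)) = (-160 + v)/(2*v))
y(Z(5, 2)) - 1*(-25112) = (-160 + 4*5)/(2*((4*5))) - 1*(-25112) = (½)*(-160 + 20)/20 + 25112 = (½)*(1/20)*(-140) + 25112 = -7/2 + 25112 = 50217/2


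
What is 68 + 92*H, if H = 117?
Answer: 10832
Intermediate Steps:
68 + 92*H = 68 + 92*117 = 68 + 10764 = 10832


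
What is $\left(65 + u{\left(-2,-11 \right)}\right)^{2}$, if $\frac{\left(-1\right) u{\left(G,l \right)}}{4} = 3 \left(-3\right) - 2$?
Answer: $11881$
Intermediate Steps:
$u{\left(G,l \right)} = 44$ ($u{\left(G,l \right)} = - 4 \left(3 \left(-3\right) - 2\right) = - 4 \left(-9 - 2\right) = \left(-4\right) \left(-11\right) = 44$)
$\left(65 + u{\left(-2,-11 \right)}\right)^{2} = \left(65 + 44\right)^{2} = 109^{2} = 11881$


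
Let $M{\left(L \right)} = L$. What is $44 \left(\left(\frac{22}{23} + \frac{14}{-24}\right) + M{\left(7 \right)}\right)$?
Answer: $\frac{22385}{69} \approx 324.42$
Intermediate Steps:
$44 \left(\left(\frac{22}{23} + \frac{14}{-24}\right) + M{\left(7 \right)}\right) = 44 \left(\left(\frac{22}{23} + \frac{14}{-24}\right) + 7\right) = 44 \left(\left(22 \cdot \frac{1}{23} + 14 \left(- \frac{1}{24}\right)\right) + 7\right) = 44 \left(\left(\frac{22}{23} - \frac{7}{12}\right) + 7\right) = 44 \left(\frac{103}{276} + 7\right) = 44 \cdot \frac{2035}{276} = \frac{22385}{69}$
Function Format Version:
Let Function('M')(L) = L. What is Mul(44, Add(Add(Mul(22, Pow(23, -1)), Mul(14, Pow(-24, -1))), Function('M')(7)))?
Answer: Rational(22385, 69) ≈ 324.42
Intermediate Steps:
Mul(44, Add(Add(Mul(22, Pow(23, -1)), Mul(14, Pow(-24, -1))), Function('M')(7))) = Mul(44, Add(Add(Mul(22, Pow(23, -1)), Mul(14, Pow(-24, -1))), 7)) = Mul(44, Add(Add(Mul(22, Rational(1, 23)), Mul(14, Rational(-1, 24))), 7)) = Mul(44, Add(Add(Rational(22, 23), Rational(-7, 12)), 7)) = Mul(44, Add(Rational(103, 276), 7)) = Mul(44, Rational(2035, 276)) = Rational(22385, 69)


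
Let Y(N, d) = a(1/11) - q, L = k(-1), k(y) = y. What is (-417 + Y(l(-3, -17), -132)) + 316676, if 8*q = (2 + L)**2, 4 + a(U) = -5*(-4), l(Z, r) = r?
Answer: 2530199/8 ≈ 3.1628e+5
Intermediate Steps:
L = -1
a(U) = 16 (a(U) = -4 - 5*(-4) = -4 + 20 = 16)
q = 1/8 (q = (2 - 1)**2/8 = (1/8)*1**2 = (1/8)*1 = 1/8 ≈ 0.12500)
Y(N, d) = 127/8 (Y(N, d) = 16 - 1*1/8 = 16 - 1/8 = 127/8)
(-417 + Y(l(-3, -17), -132)) + 316676 = (-417 + 127/8) + 316676 = -3209/8 + 316676 = 2530199/8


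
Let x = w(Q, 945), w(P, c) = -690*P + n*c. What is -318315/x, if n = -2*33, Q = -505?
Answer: -21221/19072 ≈ -1.1127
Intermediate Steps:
n = -66
w(P, c) = -690*P - 66*c
x = 286080 (x = -690*(-505) - 66*945 = 348450 - 62370 = 286080)
-318315/x = -318315/286080 = -318315*1/286080 = -21221/19072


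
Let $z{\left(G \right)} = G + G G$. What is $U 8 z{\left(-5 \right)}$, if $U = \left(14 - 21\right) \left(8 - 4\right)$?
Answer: $-4480$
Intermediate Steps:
$z{\left(G \right)} = G + G^{2}$
$U = -28$ ($U = \left(-7\right) 4 = -28$)
$U 8 z{\left(-5 \right)} = \left(-28\right) 8 \left(- 5 \left(1 - 5\right)\right) = - 224 \left(\left(-5\right) \left(-4\right)\right) = \left(-224\right) 20 = -4480$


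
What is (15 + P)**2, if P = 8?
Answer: 529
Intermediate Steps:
(15 + P)**2 = (15 + 8)**2 = 23**2 = 529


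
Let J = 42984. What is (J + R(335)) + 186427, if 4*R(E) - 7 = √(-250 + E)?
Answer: 917651/4 + √85/4 ≈ 2.2942e+5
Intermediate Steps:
R(E) = 7/4 + √(-250 + E)/4
(J + R(335)) + 186427 = (42984 + (7/4 + √(-250 + 335)/4)) + 186427 = (42984 + (7/4 + √85/4)) + 186427 = (171943/4 + √85/4) + 186427 = 917651/4 + √85/4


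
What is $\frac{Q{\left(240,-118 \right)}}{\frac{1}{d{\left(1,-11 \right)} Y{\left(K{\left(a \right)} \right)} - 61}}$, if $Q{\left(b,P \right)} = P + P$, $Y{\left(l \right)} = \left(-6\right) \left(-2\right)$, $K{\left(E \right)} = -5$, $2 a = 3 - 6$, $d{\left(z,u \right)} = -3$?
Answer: $22892$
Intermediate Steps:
$a = - \frac{3}{2}$ ($a = \frac{3 - 6}{2} = \frac{1}{2} \left(-3\right) = - \frac{3}{2} \approx -1.5$)
$Y{\left(l \right)} = 12$
$Q{\left(b,P \right)} = 2 P$
$\frac{Q{\left(240,-118 \right)}}{\frac{1}{d{\left(1,-11 \right)} Y{\left(K{\left(a \right)} \right)} - 61}} = \frac{2 \left(-118\right)}{\frac{1}{\left(-3\right) 12 - 61}} = - \frac{236}{\frac{1}{-36 - 61}} = - \frac{236}{\frac{1}{-97}} = - \frac{236}{- \frac{1}{97}} = \left(-236\right) \left(-97\right) = 22892$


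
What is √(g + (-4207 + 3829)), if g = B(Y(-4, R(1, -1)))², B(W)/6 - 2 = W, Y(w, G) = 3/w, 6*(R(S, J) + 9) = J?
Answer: 3*I*√143/2 ≈ 17.937*I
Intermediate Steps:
R(S, J) = -9 + J/6
B(W) = 12 + 6*W
g = 225/4 (g = (12 + 6*(3/(-4)))² = (12 + 6*(3*(-¼)))² = (12 + 6*(-¾))² = (12 - 9/2)² = (15/2)² = 225/4 ≈ 56.250)
√(g + (-4207 + 3829)) = √(225/4 + (-4207 + 3829)) = √(225/4 - 378) = √(-1287/4) = 3*I*√143/2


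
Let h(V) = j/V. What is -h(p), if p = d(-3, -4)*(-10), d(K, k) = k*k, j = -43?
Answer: -43/160 ≈ -0.26875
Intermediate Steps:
d(K, k) = k²
p = -160 (p = (-4)²*(-10) = 16*(-10) = -160)
h(V) = -43/V
-h(p) = -(-43)/(-160) = -(-43)*(-1)/160 = -1*43/160 = -43/160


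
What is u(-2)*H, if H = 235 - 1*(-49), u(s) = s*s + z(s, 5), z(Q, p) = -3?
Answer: 284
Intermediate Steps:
u(s) = -3 + s² (u(s) = s*s - 3 = s² - 3 = -3 + s²)
H = 284 (H = 235 + 49 = 284)
u(-2)*H = (-3 + (-2)²)*284 = (-3 + 4)*284 = 1*284 = 284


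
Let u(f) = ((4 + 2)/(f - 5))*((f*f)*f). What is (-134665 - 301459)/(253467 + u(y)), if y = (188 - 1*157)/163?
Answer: -4542252393952/2639870882043 ≈ -1.7206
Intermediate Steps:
y = 31/163 (y = (188 - 157)*(1/163) = 31*(1/163) = 31/163 ≈ 0.19018)
u(f) = 6*f**3/(-5 + f) (u(f) = (6/(-5 + f))*(f**2*f) = (6/(-5 + f))*f**3 = 6*f**3/(-5 + f))
(-134665 - 301459)/(253467 + u(y)) = (-134665 - 301459)/(253467 + 6*(31/163)**3/(-5 + 31/163)) = -436124/(253467 + 6*(29791/4330747)/(-784/163)) = -436124/(253467 + 6*(29791/4330747)*(-163/784)) = -436124/(253467 - 89373/10415048) = -436124/2639870882043/10415048 = -436124*10415048/2639870882043 = -4542252393952/2639870882043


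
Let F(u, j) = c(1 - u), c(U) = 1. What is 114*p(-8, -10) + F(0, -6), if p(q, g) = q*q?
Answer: 7297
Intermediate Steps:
p(q, g) = q²
F(u, j) = 1
114*p(-8, -10) + F(0, -6) = 114*(-8)² + 1 = 114*64 + 1 = 7296 + 1 = 7297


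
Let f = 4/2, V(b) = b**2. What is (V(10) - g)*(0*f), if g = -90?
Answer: 0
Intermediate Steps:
f = 2 (f = 4*(1/2) = 2)
(V(10) - g)*(0*f) = (10**2 - 1*(-90))*(0*2) = (100 + 90)*0 = 190*0 = 0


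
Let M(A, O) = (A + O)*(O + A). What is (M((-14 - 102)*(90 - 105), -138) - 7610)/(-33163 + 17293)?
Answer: -1279397/7935 ≈ -161.23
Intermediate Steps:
M(A, O) = (A + O)² (M(A, O) = (A + O)*(A + O) = (A + O)²)
(M((-14 - 102)*(90 - 105), -138) - 7610)/(-33163 + 17293) = (((-14 - 102)*(90 - 105) - 138)² - 7610)/(-33163 + 17293) = ((-116*(-15) - 138)² - 7610)/(-15870) = ((1740 - 138)² - 7610)*(-1/15870) = (1602² - 7610)*(-1/15870) = (2566404 - 7610)*(-1/15870) = 2558794*(-1/15870) = -1279397/7935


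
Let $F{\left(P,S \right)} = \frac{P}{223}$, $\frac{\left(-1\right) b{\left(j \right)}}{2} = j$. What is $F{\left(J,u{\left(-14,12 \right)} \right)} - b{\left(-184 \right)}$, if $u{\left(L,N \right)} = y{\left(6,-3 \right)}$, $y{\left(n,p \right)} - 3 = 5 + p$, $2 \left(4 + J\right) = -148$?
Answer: $- \frac{82142}{223} \approx -368.35$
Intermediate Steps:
$J = -78$ ($J = -4 + \frac{1}{2} \left(-148\right) = -4 - 74 = -78$)
$y{\left(n,p \right)} = 8 + p$ ($y{\left(n,p \right)} = 3 + \left(5 + p\right) = 8 + p$)
$b{\left(j \right)} = - 2 j$
$u{\left(L,N \right)} = 5$ ($u{\left(L,N \right)} = 8 - 3 = 5$)
$F{\left(P,S \right)} = \frac{P}{223}$ ($F{\left(P,S \right)} = P \frac{1}{223} = \frac{P}{223}$)
$F{\left(J,u{\left(-14,12 \right)} \right)} - b{\left(-184 \right)} = \frac{1}{223} \left(-78\right) - \left(-2\right) \left(-184\right) = - \frac{78}{223} - 368 = - \frac{82142}{223}$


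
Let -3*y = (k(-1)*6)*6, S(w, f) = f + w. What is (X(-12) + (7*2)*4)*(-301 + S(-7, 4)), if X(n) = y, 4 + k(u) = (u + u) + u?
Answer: -42560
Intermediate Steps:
k(u) = -4 + 3*u (k(u) = -4 + ((u + u) + u) = -4 + (2*u + u) = -4 + 3*u)
y = 84 (y = -(-4 + 3*(-1))*6*6/3 = -(-4 - 3)*6*6/3 = -(-7*6)*6/3 = -(-14)*6 = -⅓*(-252) = 84)
X(n) = 84
(X(-12) + (7*2)*4)*(-301 + S(-7, 4)) = (84 + (7*2)*4)*(-301 + (4 - 7)) = (84 + 14*4)*(-301 - 3) = (84 + 56)*(-304) = 140*(-304) = -42560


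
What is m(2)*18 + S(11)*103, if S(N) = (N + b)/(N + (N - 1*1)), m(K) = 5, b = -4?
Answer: 373/3 ≈ 124.33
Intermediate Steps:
S(N) = (-4 + N)/(-1 + 2*N) (S(N) = (N - 4)/(N + (N - 1*1)) = (-4 + N)/(N + (N - 1)) = (-4 + N)/(N + (-1 + N)) = (-4 + N)/(-1 + 2*N))
m(2)*18 + S(11)*103 = 5*18 + ((-4 + 11)/(-1 + 2*11))*103 = 90 + (7/(-1 + 22))*103 = 90 + (7/21)*103 = 90 + ((1/21)*7)*103 = 90 + (1/3)*103 = 90 + 103/3 = 373/3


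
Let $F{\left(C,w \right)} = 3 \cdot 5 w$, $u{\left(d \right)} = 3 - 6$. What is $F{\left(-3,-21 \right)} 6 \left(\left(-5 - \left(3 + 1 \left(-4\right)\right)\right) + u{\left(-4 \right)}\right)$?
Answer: $13230$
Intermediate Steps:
$u{\left(d \right)} = -3$ ($u{\left(d \right)} = 3 - 6 = -3$)
$F{\left(C,w \right)} = 15 w$
$F{\left(-3,-21 \right)} 6 \left(\left(-5 - \left(3 + 1 \left(-4\right)\right)\right) + u{\left(-4 \right)}\right) = 15 \left(-21\right) 6 \left(\left(-5 - \left(3 + 1 \left(-4\right)\right)\right) - 3\right) = - 315 \cdot 6 \left(\left(-5 - \left(3 - 4\right)\right) - 3\right) = - 315 \cdot 6 \left(\left(-5 - -1\right) - 3\right) = - 315 \cdot 6 \left(\left(-5 + 1\right) - 3\right) = - 315 \cdot 6 \left(-4 - 3\right) = - 315 \cdot 6 \left(-7\right) = \left(-315\right) \left(-42\right) = 13230$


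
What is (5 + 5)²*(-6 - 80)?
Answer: -8600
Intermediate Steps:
(5 + 5)²*(-6 - 80) = 10²*(-86) = 100*(-86) = -8600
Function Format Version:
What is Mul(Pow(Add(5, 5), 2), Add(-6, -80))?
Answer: -8600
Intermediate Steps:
Mul(Pow(Add(5, 5), 2), Add(-6, -80)) = Mul(Pow(10, 2), -86) = Mul(100, -86) = -8600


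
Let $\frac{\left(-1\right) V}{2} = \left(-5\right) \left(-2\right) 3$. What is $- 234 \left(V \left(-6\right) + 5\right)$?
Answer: $-85410$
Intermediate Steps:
$V = -60$ ($V = - 2 \left(-5\right) \left(-2\right) 3 = - 2 \cdot 10 \cdot 3 = \left(-2\right) 30 = -60$)
$- 234 \left(V \left(-6\right) + 5\right) = - 234 \left(\left(-60\right) \left(-6\right) + 5\right) = - 234 \left(360 + 5\right) = \left(-234\right) 365 = -85410$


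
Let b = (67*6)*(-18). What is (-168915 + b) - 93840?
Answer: -269991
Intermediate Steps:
b = -7236 (b = 402*(-18) = -7236)
(-168915 + b) - 93840 = (-168915 - 7236) - 93840 = -176151 - 93840 = -269991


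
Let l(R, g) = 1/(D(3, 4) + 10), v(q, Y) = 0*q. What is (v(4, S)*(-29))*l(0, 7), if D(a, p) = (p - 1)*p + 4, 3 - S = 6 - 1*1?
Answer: 0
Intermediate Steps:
S = -2 (S = 3 - (6 - 1*1) = 3 - (6 - 1) = 3 - 1*5 = 3 - 5 = -2)
D(a, p) = 4 + p*(-1 + p) (D(a, p) = (-1 + p)*p + 4 = p*(-1 + p) + 4 = 4 + p*(-1 + p))
v(q, Y) = 0
l(R, g) = 1/26 (l(R, g) = 1/((4 + 4² - 1*4) + 10) = 1/((4 + 16 - 4) + 10) = 1/(16 + 10) = 1/26)
(v(4, S)*(-29))*l(0, 7) = (0*(-29))*(1/26) = 0*(1/26) = 0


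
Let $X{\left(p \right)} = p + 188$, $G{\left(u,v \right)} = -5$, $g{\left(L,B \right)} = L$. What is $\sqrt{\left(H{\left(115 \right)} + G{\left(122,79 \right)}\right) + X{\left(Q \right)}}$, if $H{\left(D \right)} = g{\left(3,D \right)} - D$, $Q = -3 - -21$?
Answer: $\sqrt{89} \approx 9.434$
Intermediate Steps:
$Q = 18$ ($Q = -3 + 21 = 18$)
$X{\left(p \right)} = 188 + p$
$H{\left(D \right)} = 3 - D$
$\sqrt{\left(H{\left(115 \right)} + G{\left(122,79 \right)}\right) + X{\left(Q \right)}} = \sqrt{\left(\left(3 - 115\right) - 5\right) + \left(188 + 18\right)} = \sqrt{\left(\left(3 - 115\right) - 5\right) + 206} = \sqrt{\left(-112 - 5\right) + 206} = \sqrt{-117 + 206} = \sqrt{89}$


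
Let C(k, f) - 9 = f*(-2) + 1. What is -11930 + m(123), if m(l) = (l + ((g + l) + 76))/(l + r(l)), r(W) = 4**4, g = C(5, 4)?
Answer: -4521146/379 ≈ -11929.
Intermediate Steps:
C(k, f) = 10 - 2*f (C(k, f) = 9 + (f*(-2) + 1) = 9 + (-2*f + 1) = 9 + (1 - 2*f) = 10 - 2*f)
g = 2 (g = 10 - 2*4 = 10 - 8 = 2)
r(W) = 256
m(l) = (78 + 2*l)/(256 + l) (m(l) = (l + ((2 + l) + 76))/(l + 256) = (l + (78 + l))/(256 + l) = (78 + 2*l)/(256 + l))
-11930 + m(123) = -11930 + 2*(39 + 123)/(256 + 123) = -11930 + 2*162/379 = -11930 + 2*(1/379)*162 = -11930 + 324/379 = -4521146/379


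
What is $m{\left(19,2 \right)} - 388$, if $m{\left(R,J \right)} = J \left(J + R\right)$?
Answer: $-346$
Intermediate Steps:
$m{\left(19,2 \right)} - 388 = 2 \left(2 + 19\right) - 388 = 2 \cdot 21 - 388 = 42 - 388 = -346$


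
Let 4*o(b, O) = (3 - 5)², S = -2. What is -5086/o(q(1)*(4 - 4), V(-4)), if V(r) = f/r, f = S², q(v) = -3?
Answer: -5086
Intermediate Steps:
f = 4 (f = (-2)² = 4)
V(r) = 4/r
o(b, O) = 1 (o(b, O) = (3 - 5)²/4 = (¼)*(-2)² = (¼)*4 = 1)
-5086/o(q(1)*(4 - 4), V(-4)) = -5086/1 = -5086*1 = -5086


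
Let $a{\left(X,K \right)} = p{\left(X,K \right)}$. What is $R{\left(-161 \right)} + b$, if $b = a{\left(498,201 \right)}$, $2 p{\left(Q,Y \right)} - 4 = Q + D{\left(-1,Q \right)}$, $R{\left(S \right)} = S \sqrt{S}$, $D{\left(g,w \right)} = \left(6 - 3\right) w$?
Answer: $998 - 161 i \sqrt{161} \approx 998.0 - 2042.9 i$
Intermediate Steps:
$D{\left(g,w \right)} = 3 w$
$R{\left(S \right)} = S^{\frac{3}{2}}$
$p{\left(Q,Y \right)} = 2 + 2 Q$ ($p{\left(Q,Y \right)} = 2 + \frac{Q + 3 Q}{2} = 2 + \frac{4 Q}{2} = 2 + 2 Q$)
$a{\left(X,K \right)} = 2 + 2 X$
$b = 998$ ($b = 2 + 2 \cdot 498 = 2 + 996 = 998$)
$R{\left(-161 \right)} + b = \left(-161\right)^{\frac{3}{2}} + 998 = - 161 i \sqrt{161} + 998 = 998 - 161 i \sqrt{161}$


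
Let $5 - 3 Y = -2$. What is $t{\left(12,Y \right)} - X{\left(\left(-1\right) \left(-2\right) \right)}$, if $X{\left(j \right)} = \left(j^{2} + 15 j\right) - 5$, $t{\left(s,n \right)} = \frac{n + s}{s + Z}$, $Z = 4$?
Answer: $- \frac{1349}{48} \approx -28.104$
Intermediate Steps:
$Y = \frac{7}{3}$ ($Y = \frac{5}{3} - - \frac{2}{3} = \frac{5}{3} + \frac{2}{3} = \frac{7}{3} \approx 2.3333$)
$t{\left(s,n \right)} = \frac{n + s}{4 + s}$ ($t{\left(s,n \right)} = \frac{n + s}{s + 4} = \frac{n + s}{4 + s}$)
$X{\left(j \right)} = -5 + j^{2} + 15 j$
$t{\left(12,Y \right)} - X{\left(\left(-1\right) \left(-2\right) \right)} = \frac{\frac{7}{3} + 12}{4 + 12} - \left(-5 + \left(\left(-1\right) \left(-2\right)\right)^{2} + 15 \left(\left(-1\right) \left(-2\right)\right)\right) = \frac{1}{16} \cdot \frac{43}{3} - \left(-5 + 2^{2} + 15 \cdot 2\right) = \frac{1}{16} \cdot \frac{43}{3} - \left(-5 + 4 + 30\right) = \frac{43}{48} - 29 = - \frac{1349}{48}$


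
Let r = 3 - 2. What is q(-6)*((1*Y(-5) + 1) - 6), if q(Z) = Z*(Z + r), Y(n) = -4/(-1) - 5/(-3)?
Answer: 20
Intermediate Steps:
Y(n) = 17/3 (Y(n) = -4*(-1) - 5*(-⅓) = 4 + 5/3 = 17/3)
r = 1
q(Z) = Z*(1 + Z) (q(Z) = Z*(Z + 1) = Z*(1 + Z))
q(-6)*((1*Y(-5) + 1) - 6) = (-6*(1 - 6))*((1*(17/3) + 1) - 6) = (-6*(-5))*((17/3 + 1) - 6) = 30*(20/3 - 6) = 30*(⅔) = 20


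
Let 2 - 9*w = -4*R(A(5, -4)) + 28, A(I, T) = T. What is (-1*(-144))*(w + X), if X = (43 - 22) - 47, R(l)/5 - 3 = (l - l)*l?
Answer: -3200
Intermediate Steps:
R(l) = 15 (R(l) = 15 + 5*((l - l)*l) = 15 + 5*(0*l) = 15 + 5*0 = 15 + 0 = 15)
X = -26 (X = 21 - 47 = -26)
w = 34/9 (w = 2/9 - (-4*15 + 28)/9 = 2/9 - (-60 + 28)/9 = 2/9 - ⅑*(-32) = 2/9 + 32/9 = 34/9 ≈ 3.7778)
(-1*(-144))*(w + X) = (-1*(-144))*(34/9 - 26) = 144*(-200/9) = -3200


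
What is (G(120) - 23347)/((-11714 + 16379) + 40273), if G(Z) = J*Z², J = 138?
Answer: 1963853/44938 ≈ 43.701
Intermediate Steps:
G(Z) = 138*Z²
(G(120) - 23347)/((-11714 + 16379) + 40273) = (138*120² - 23347)/((-11714 + 16379) + 40273) = (138*14400 - 23347)/(4665 + 40273) = (1987200 - 23347)/44938 = 1963853*(1/44938) = 1963853/44938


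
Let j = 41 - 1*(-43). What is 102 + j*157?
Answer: 13290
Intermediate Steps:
j = 84 (j = 41 + 43 = 84)
102 + j*157 = 102 + 84*157 = 102 + 13188 = 13290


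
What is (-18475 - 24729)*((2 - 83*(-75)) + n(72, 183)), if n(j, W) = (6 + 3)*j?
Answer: -297027500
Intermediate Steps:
n(j, W) = 9*j
(-18475 - 24729)*((2 - 83*(-75)) + n(72, 183)) = (-18475 - 24729)*((2 - 83*(-75)) + 9*72) = -43204*((2 + 6225) + 648) = -43204*(6227 + 648) = -43204*6875 = -297027500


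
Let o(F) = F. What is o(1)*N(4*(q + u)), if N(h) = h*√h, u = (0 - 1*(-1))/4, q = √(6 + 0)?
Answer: (1 + 4*√6)^(3/2) ≈ 35.482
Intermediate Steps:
q = √6 ≈ 2.4495
u = ¼ (u = (0 + 1)*(¼) = 1*(¼) = ¼ ≈ 0.25000)
N(h) = h^(3/2)
o(1)*N(4*(q + u)) = 1*(4*(√6 + ¼))^(3/2) = 1*(4*(¼ + √6))^(3/2) = 1*(1 + 4*√6)^(3/2) = (1 + 4*√6)^(3/2)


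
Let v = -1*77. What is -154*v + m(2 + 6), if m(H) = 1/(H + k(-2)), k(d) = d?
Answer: 71149/6 ≈ 11858.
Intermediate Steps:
m(H) = 1/(-2 + H) (m(H) = 1/(H - 2) = 1/(-2 + H))
v = -77
-154*v + m(2 + 6) = -154*(-77) + 1/(-2 + (2 + 6)) = 11858 + 1/(-2 + 8) = 11858 + 1/6 = 11858 + ⅙ = 71149/6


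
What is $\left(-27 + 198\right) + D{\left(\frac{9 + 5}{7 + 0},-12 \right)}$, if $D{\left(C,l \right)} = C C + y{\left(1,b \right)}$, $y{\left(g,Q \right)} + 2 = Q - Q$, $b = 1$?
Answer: $173$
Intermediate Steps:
$y{\left(g,Q \right)} = -2$ ($y{\left(g,Q \right)} = -2 + \left(Q - Q\right) = -2 + 0 = -2$)
$D{\left(C,l \right)} = -2 + C^{2}$ ($D{\left(C,l \right)} = C C - 2 = C^{2} - 2 = -2 + C^{2}$)
$\left(-27 + 198\right) + D{\left(\frac{9 + 5}{7 + 0},-12 \right)} = \left(-27 + 198\right) - \left(2 - \left(\frac{9 + 5}{7 + 0}\right)^{2}\right) = 171 - \left(2 - \left(\frac{14}{7}\right)^{2}\right) = 171 - \left(2 - \left(14 \cdot \frac{1}{7}\right)^{2}\right) = 171 - \left(2 - 2^{2}\right) = 171 + \left(-2 + 4\right) = 171 + 2 = 173$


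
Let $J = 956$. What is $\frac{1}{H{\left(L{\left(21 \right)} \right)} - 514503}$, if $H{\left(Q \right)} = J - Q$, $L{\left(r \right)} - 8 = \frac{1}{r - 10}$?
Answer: $- \frac{11}{5649106} \approx -1.9472 \cdot 10^{-6}$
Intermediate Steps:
$L{\left(r \right)} = 8 + \frac{1}{-10 + r}$ ($L{\left(r \right)} = 8 + \frac{1}{r - 10} = 8 + \frac{1}{-10 + r}$)
$H{\left(Q \right)} = 956 - Q$
$\frac{1}{H{\left(L{\left(21 \right)} \right)} - 514503} = \frac{1}{\left(956 - \frac{-79 + 8 \cdot 21}{-10 + 21}\right) - 514503} = \frac{1}{\left(956 - \frac{-79 + 168}{11}\right) - 514503} = \frac{1}{\left(956 - \frac{1}{11} \cdot 89\right) - 514503} = \frac{1}{\left(956 - \frac{89}{11}\right) - 514503} = \frac{1}{\frac{10427}{11} - 514503} = \frac{1}{- \frac{5649106}{11}} = - \frac{11}{5649106}$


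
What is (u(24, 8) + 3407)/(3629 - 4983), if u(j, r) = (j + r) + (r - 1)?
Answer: -1723/677 ≈ -2.5451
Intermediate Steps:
u(j, r) = -1 + j + 2*r (u(j, r) = (j + r) + (-1 + r) = -1 + j + 2*r)
(u(24, 8) + 3407)/(3629 - 4983) = ((-1 + 24 + 2*8) + 3407)/(3629 - 4983) = ((-1 + 24 + 16) + 3407)/(-1354) = (39 + 3407)*(-1/1354) = 3446*(-1/1354) = -1723/677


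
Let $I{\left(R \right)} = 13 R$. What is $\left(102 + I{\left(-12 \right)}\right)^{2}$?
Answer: $2916$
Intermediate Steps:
$\left(102 + I{\left(-12 \right)}\right)^{2} = \left(102 + 13 \left(-12\right)\right)^{2} = \left(102 - 156\right)^{2} = \left(-54\right)^{2} = 2916$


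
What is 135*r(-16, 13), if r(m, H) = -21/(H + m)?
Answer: 945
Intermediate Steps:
135*r(-16, 13) = 135*(-21/(13 - 16)) = 135*(-21/(-3)) = 135*(-21*(-⅓)) = 135*7 = 945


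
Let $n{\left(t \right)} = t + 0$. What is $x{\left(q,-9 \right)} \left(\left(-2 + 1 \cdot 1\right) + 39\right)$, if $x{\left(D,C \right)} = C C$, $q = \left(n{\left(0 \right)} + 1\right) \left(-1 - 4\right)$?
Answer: $3078$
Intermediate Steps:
$n{\left(t \right)} = t$
$q = -5$ ($q = \left(0 + 1\right) \left(-1 - 4\right) = 1 \left(-5\right) = -5$)
$x{\left(D,C \right)} = C^{2}$
$x{\left(q,-9 \right)} \left(\left(-2 + 1 \cdot 1\right) + 39\right) = \left(-9\right)^{2} \left(\left(-2 + 1 \cdot 1\right) + 39\right) = 81 \left(\left(-2 + 1\right) + 39\right) = 81 \left(-1 + 39\right) = 81 \cdot 38 = 3078$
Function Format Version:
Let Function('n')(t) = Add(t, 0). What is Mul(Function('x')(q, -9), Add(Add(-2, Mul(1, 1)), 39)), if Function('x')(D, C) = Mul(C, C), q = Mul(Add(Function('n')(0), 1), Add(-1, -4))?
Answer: 3078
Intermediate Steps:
Function('n')(t) = t
q = -5 (q = Mul(Add(0, 1), Add(-1, -4)) = Mul(1, -5) = -5)
Function('x')(D, C) = Pow(C, 2)
Mul(Function('x')(q, -9), Add(Add(-2, Mul(1, 1)), 39)) = Mul(Pow(-9, 2), Add(Add(-2, Mul(1, 1)), 39)) = Mul(81, Add(Add(-2, 1), 39)) = Mul(81, Add(-1, 39)) = Mul(81, 38) = 3078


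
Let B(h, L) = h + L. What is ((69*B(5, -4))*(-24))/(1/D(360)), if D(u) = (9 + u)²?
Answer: -225482616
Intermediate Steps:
B(h, L) = L + h
((69*B(5, -4))*(-24))/(1/D(360)) = ((69*(-4 + 5))*(-24))/(1/((9 + 360)²)) = ((69*1)*(-24))/(1/(369²)) = (69*(-24))/(1/136161) = -1656/1/136161 = -1656*136161 = -225482616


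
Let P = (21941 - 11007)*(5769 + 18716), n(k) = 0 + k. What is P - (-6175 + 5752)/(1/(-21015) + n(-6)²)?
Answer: 202539865864955/756539 ≈ 2.6772e+8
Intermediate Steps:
n(k) = k
P = 267718990 (P = 10934*24485 = 267718990)
P - (-6175 + 5752)/(1/(-21015) + n(-6)²) = 267718990 - (-6175 + 5752)/(1/(-21015) + (-6)²) = 267718990 - (-423)/(-1/21015 + 36) = 267718990 - (-423)/756539/21015 = 267718990 - (-423)*21015/756539 = 267718990 - 1*(-8889345/756539) = 267718990 + 8889345/756539 = 202539865864955/756539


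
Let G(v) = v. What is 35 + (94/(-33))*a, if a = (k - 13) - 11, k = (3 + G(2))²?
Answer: 1061/33 ≈ 32.151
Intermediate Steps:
k = 25 (k = (3 + 2)² = 5² = 25)
a = 1 (a = (25 - 13) - 11 = 12 - 11 = 1)
35 + (94/(-33))*a = 35 + (94/(-33))*1 = 35 + (94*(-1/33))*1 = 35 - 94/33*1 = 35 - 94/33 = 1061/33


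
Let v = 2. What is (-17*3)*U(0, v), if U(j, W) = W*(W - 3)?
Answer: 102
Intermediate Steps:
U(j, W) = W*(-3 + W)
(-17*3)*U(0, v) = (-17*3)*(2*(-3 + 2)) = -102*(-1) = -51*(-2) = 102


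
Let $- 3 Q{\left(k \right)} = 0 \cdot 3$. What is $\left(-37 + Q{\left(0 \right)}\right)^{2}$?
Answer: $1369$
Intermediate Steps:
$Q{\left(k \right)} = 0$ ($Q{\left(k \right)} = - \frac{0 \cdot 3}{3} = \left(- \frac{1}{3}\right) 0 = 0$)
$\left(-37 + Q{\left(0 \right)}\right)^{2} = \left(-37 + 0\right)^{2} = \left(-37\right)^{2} = 1369$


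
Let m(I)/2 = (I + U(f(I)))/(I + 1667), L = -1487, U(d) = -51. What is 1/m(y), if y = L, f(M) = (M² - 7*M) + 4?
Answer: -45/769 ≈ -0.058518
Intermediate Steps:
f(M) = 4 + M² - 7*M
y = -1487
m(I) = 2*(-51 + I)/(1667 + I) (m(I) = 2*((I - 51)/(I + 1667)) = 2*((-51 + I)/(1667 + I)) = 2*(-51 + I)/(1667 + I))
1/m(y) = 1/(2*(-51 - 1487)/(1667 - 1487)) = 1/(2*(-1538)/180) = 1/(2*(1/180)*(-1538)) = 1/(-769/45) = -45/769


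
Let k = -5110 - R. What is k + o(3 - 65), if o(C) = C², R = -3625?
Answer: 2359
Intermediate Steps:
k = -1485 (k = -5110 - 1*(-3625) = -5110 + 3625 = -1485)
k + o(3 - 65) = -1485 + (3 - 65)² = -1485 + (-62)² = -1485 + 3844 = 2359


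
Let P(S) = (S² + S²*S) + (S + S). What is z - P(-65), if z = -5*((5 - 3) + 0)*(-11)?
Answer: 270640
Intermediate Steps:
z = 110 (z = -5*(2 + 0)*(-11) = -5*2*(-11) = -10*(-11) = 110)
P(S) = S² + S³ + 2*S (P(S) = (S² + S³) + 2*S = S² + S³ + 2*S)
z - P(-65) = 110 - (-65)*(2 - 65 + (-65)²) = 110 - (-65)*(2 - 65 + 4225) = 110 - (-65)*4162 = 110 - 1*(-270530) = 110 + 270530 = 270640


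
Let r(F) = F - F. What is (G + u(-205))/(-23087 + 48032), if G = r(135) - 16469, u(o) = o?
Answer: -5558/8315 ≈ -0.66843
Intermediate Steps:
r(F) = 0
G = -16469 (G = 0 - 16469 = -16469)
(G + u(-205))/(-23087 + 48032) = (-16469 - 205)/(-23087 + 48032) = -16674/24945 = -16674*1/24945 = -5558/8315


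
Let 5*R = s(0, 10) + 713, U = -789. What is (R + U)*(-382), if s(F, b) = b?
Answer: 1230804/5 ≈ 2.4616e+5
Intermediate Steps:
R = 723/5 (R = (10 + 713)/5 = (⅕)*723 = 723/5 ≈ 144.60)
(R + U)*(-382) = (723/5 - 789)*(-382) = -3222/5*(-382) = 1230804/5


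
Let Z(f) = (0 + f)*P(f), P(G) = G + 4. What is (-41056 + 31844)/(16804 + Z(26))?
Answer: -329/628 ≈ -0.52389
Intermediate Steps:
P(G) = 4 + G
Z(f) = f*(4 + f) (Z(f) = (0 + f)*(4 + f) = f*(4 + f))
(-41056 + 31844)/(16804 + Z(26)) = (-41056 + 31844)/(16804 + 26*(4 + 26)) = -9212/(16804 + 26*30) = -9212/(16804 + 780) = -9212/17584 = -9212*1/17584 = -329/628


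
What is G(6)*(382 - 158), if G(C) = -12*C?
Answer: -16128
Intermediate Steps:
G(6)*(382 - 158) = (-12*6)*(382 - 158) = -72*224 = -16128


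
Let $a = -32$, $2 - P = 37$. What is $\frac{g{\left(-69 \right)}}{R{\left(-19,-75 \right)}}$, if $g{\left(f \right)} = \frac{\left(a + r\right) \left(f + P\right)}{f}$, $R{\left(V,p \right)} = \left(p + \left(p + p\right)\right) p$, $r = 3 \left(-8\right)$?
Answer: $- \frac{5824}{1164375} \approx -0.0050018$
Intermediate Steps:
$P = -35$ ($P = 2 - 37 = -35$)
$r = -24$
$R{\left(V,p \right)} = 3 p^{2}$ ($R{\left(V,p \right)} = \left(p + 2 p\right) p = 3 p p = 3 p^{2}$)
$g{\left(f \right)} = \frac{1960 - 56 f}{f}$ ($g{\left(f \right)} = \frac{\left(-32 - 24\right) \left(f - 35\right)}{f} = \frac{\left(-56\right) \left(-35 + f\right)}{f} = \frac{1960 - 56 f}{f}$)
$\frac{g{\left(-69 \right)}}{R{\left(-19,-75 \right)}} = \frac{-56 + \frac{1960}{-69}}{3 \left(-75\right)^{2}} = \frac{-56 + 1960 \left(- \frac{1}{69}\right)}{3 \cdot 5625} = \frac{-56 - \frac{1960}{69}}{16875} = \left(- \frac{5824}{69}\right) \frac{1}{16875} = - \frac{5824}{1164375}$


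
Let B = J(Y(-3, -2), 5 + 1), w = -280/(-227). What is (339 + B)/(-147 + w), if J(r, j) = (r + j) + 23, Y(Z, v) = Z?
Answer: -82855/33089 ≈ -2.5040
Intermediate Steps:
J(r, j) = 23 + j + r (J(r, j) = (j + r) + 23 = 23 + j + r)
w = 280/227 (w = -280*(-1/227) = 280/227 ≈ 1.2335)
B = 26 (B = 23 + (5 + 1) - 3 = 23 + 6 - 3 = 26)
(339 + B)/(-147 + w) = (339 + 26)/(-147 + 280/227) = 365/(-33089/227) = 365*(-227/33089) = -82855/33089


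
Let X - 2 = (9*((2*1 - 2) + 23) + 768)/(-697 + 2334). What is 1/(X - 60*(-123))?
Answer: 1637/12085309 ≈ 0.00013545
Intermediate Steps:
X = 4249/1637 (X = 2 + (9*((2*1 - 2) + 23) + 768)/(-697 + 2334) = 2 + (9*((2 - 2) + 23) + 768)/1637 = 2 + (9*(0 + 23) + 768)*(1/1637) = 2 + (9*23 + 768)*(1/1637) = 2 + (207 + 768)*(1/1637) = 2 + 975*(1/1637) = 2 + 975/1637 = 4249/1637 ≈ 2.5956)
1/(X - 60*(-123)) = 1/(4249/1637 - 60*(-123)) = 1/(4249/1637 + 7380) = 1/(12085309/1637) = 1637/12085309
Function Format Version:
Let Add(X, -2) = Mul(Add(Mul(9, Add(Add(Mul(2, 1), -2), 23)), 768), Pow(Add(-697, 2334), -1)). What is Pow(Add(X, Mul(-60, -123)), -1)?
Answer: Rational(1637, 12085309) ≈ 0.00013545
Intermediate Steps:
X = Rational(4249, 1637) (X = Add(2, Mul(Add(Mul(9, Add(Add(Mul(2, 1), -2), 23)), 768), Pow(Add(-697, 2334), -1))) = Add(2, Mul(Add(Mul(9, Add(Add(2, -2), 23)), 768), Pow(1637, -1))) = Add(2, Mul(Add(Mul(9, Add(0, 23)), 768), Rational(1, 1637))) = Add(2, Mul(Add(Mul(9, 23), 768), Rational(1, 1637))) = Add(2, Mul(Add(207, 768), Rational(1, 1637))) = Add(2, Mul(975, Rational(1, 1637))) = Add(2, Rational(975, 1637)) = Rational(4249, 1637) ≈ 2.5956)
Pow(Add(X, Mul(-60, -123)), -1) = Pow(Add(Rational(4249, 1637), Mul(-60, -123)), -1) = Pow(Add(Rational(4249, 1637), 7380), -1) = Pow(Rational(12085309, 1637), -1) = Rational(1637, 12085309)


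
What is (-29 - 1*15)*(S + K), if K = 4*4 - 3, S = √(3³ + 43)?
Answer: -572 - 44*√70 ≈ -940.13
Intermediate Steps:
S = √70 (S = √(27 + 43) = √70 ≈ 8.3666)
K = 13 (K = 16 - 3 = 13)
(-29 - 1*15)*(S + K) = (-29 - 1*15)*(√70 + 13) = (-29 - 15)*(13 + √70) = -44*(13 + √70) = -572 - 44*√70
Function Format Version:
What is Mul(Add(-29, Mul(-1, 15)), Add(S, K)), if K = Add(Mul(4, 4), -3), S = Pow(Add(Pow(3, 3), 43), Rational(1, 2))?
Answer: Add(-572, Mul(-44, Pow(70, Rational(1, 2)))) ≈ -940.13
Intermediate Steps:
S = Pow(70, Rational(1, 2)) (S = Pow(Add(27, 43), Rational(1, 2)) = Pow(70, Rational(1, 2)) ≈ 8.3666)
K = 13 (K = Add(16, -3) = 13)
Mul(Add(-29, Mul(-1, 15)), Add(S, K)) = Mul(Add(-29, Mul(-1, 15)), Add(Pow(70, Rational(1, 2)), 13)) = Mul(Add(-29, -15), Add(13, Pow(70, Rational(1, 2)))) = Mul(-44, Add(13, Pow(70, Rational(1, 2)))) = Add(-572, Mul(-44, Pow(70, Rational(1, 2))))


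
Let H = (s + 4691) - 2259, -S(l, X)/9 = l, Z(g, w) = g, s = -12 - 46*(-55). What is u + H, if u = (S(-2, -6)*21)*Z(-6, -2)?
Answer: 2682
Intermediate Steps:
s = 2518 (s = -12 + 2530 = 2518)
S(l, X) = -9*l
H = 4950 (H = (2518 + 4691) - 2259 = 7209 - 2259 = 4950)
u = -2268 (u = (-9*(-2)*21)*(-6) = (18*21)*(-6) = 378*(-6) = -2268)
u + H = -2268 + 4950 = 2682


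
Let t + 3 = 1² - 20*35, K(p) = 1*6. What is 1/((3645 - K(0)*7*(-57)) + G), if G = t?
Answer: 1/5337 ≈ 0.00018737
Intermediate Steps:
K(p) = 6
t = -702 (t = -3 + (1² - 20*35) = -3 + (1 - 700) = -3 - 699 = -702)
G = -702
1/((3645 - K(0)*7*(-57)) + G) = 1/((3645 - 6*7*(-57)) - 702) = 1/((3645 - 42*(-57)) - 702) = 1/((3645 - 1*(-2394)) - 702) = 1/((3645 + 2394) - 702) = 1/(6039 - 702) = 1/5337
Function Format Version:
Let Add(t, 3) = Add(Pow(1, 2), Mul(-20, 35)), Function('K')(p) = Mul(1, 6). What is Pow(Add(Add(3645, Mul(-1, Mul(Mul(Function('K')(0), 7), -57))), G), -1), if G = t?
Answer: Rational(1, 5337) ≈ 0.00018737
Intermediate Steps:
Function('K')(p) = 6
t = -702 (t = Add(-3, Add(Pow(1, 2), Mul(-20, 35))) = Add(-3, Add(1, -700)) = Add(-3, -699) = -702)
G = -702
Pow(Add(Add(3645, Mul(-1, Mul(Mul(Function('K')(0), 7), -57))), G), -1) = Pow(Add(Add(3645, Mul(-1, Mul(Mul(6, 7), -57))), -702), -1) = Pow(Add(Add(3645, Mul(-1, Mul(42, -57))), -702), -1) = Pow(Add(Add(3645, Mul(-1, -2394)), -702), -1) = Pow(Add(Add(3645, 2394), -702), -1) = Pow(Add(6039, -702), -1) = Pow(5337, -1) = Rational(1, 5337)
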